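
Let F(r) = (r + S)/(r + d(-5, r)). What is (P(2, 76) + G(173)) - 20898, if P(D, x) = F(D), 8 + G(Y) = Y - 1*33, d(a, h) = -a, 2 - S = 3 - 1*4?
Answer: -145357/7 ≈ -20765.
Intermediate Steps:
S = 3 (S = 2 - (3 - 1*4) = 2 - (3 - 4) = 2 - 1*(-1) = 2 + 1 = 3)
G(Y) = -41 + Y (G(Y) = -8 + (Y - 1*33) = -8 + (Y - 33) = -8 + (-33 + Y) = -41 + Y)
F(r) = (3 + r)/(5 + r) (F(r) = (r + 3)/(r - 1*(-5)) = (3 + r)/(r + 5) = (3 + r)/(5 + r))
P(D, x) = (3 + D)/(5 + D)
(P(2, 76) + G(173)) - 20898 = ((3 + 2)/(5 + 2) + (-41 + 173)) - 20898 = (5/7 + 132) - 20898 = 929/7 - 20898 = -145357/7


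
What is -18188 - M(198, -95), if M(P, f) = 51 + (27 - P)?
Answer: -18068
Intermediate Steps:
M(P, f) = 78 - P
-18188 - M(198, -95) = -18188 - (78 - 1*198) = -18188 - (78 - 198) = -18188 - 1*(-120) = -18188 + 120 = -18068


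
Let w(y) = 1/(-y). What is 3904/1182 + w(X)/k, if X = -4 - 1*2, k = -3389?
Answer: 4410153/1335266 ≈ 3.3028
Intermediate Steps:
X = -6 (X = -4 - 2 = -6)
w(y) = -1/y
3904/1182 + w(X)/k = 3904/1182 - 1/(-6)/(-3389) = 3904*(1/1182) - 1*(-⅙)*(-1/3389) = 1952/591 + (⅙)*(-1/3389) = 1952/591 - 1/20334 = 4410153/1335266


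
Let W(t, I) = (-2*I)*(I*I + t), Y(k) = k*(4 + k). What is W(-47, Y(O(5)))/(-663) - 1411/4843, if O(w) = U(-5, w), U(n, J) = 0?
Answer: -1411/4843 ≈ -0.29135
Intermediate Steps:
O(w) = 0
W(t, I) = -2*I*(t + I²) (W(t, I) = (-2*I)*(I² + t) = (-2*I)*(t + I²) = -2*I*(t + I²))
W(-47, Y(O(5)))/(-663) - 1411/4843 = -2*0*(4 + 0)*(-47 + (0*(4 + 0))²)/(-663) - 1411/4843 = -2*0*4*(-47 + (0*4)²)*(-1/663) - 1411*1/4843 = -2*0*(-47 + 0²)*(-1/663) - 1411/4843 = -2*0*(-47 + 0)*(-1/663) - 1411/4843 = -2*0*(-47)*(-1/663) - 1411/4843 = 0*(-1/663) - 1411/4843 = 0 - 1411/4843 = -1411/4843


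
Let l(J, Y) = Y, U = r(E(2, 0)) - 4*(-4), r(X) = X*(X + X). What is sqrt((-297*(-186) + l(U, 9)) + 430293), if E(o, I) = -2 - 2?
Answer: 2*sqrt(121386) ≈ 696.81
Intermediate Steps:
E(o, I) = -4
r(X) = 2*X**2 (r(X) = X*(2*X) = 2*X**2)
U = 48 (U = 2*(-4)**2 - 4*(-4) = 2*16 + 16 = 32 + 16 = 48)
sqrt((-297*(-186) + l(U, 9)) + 430293) = sqrt((-297*(-186) + 9) + 430293) = sqrt((55242 + 9) + 430293) = sqrt(55251 + 430293) = sqrt(485544) = 2*sqrt(121386)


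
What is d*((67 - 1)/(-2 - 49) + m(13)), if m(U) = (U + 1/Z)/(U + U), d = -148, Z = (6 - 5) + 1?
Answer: 25345/221 ≈ 114.68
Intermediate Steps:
Z = 2 (Z = 1 + 1 = 2)
m(U) = (½ + U)/(2*U) (m(U) = (U + 1/2)/(U + U) = (U + ½)/((2*U)) = (½ + U)*(1/(2*U)) = (½ + U)/(2*U))
d*((67 - 1)/(-2 - 49) + m(13)) = -148*((67 - 1)/(-2 - 49) + (¼)*(1 + 2*13)/13) = -148*(66/(-51) + (¼)*(1/13)*(1 + 26)) = -148*(66*(-1/51) + (¼)*(1/13)*27) = -148*(-22/17 + 27/52) = -148*(-685/884) = 25345/221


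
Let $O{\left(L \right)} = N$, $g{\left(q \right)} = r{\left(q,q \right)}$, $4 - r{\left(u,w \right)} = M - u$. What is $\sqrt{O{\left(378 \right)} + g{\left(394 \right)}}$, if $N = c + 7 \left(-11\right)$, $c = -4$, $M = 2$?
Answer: $3 \sqrt{35} \approx 17.748$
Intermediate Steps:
$N = -81$ ($N = -4 + 7 \left(-11\right) = -4 - 77 = -81$)
$r{\left(u,w \right)} = 2 + u$ ($r{\left(u,w \right)} = 4 - \left(2 - u\right) = 4 + \left(-2 + u\right) = 2 + u$)
$g{\left(q \right)} = 2 + q$
$O{\left(L \right)} = -81$
$\sqrt{O{\left(378 \right)} + g{\left(394 \right)}} = \sqrt{-81 + \left(2 + 394\right)} = \sqrt{-81 + 396} = \sqrt{315} = 3 \sqrt{35}$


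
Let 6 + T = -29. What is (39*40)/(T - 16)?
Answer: -520/17 ≈ -30.588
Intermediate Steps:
T = -35 (T = -6 - 29 = -35)
(39*40)/(T - 16) = (39*40)/(-35 - 16) = 1560/(-51) = 1560*(-1/51) = -520/17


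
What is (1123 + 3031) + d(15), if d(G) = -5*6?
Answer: 4124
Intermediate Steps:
d(G) = -30
(1123 + 3031) + d(15) = (1123 + 3031) - 30 = 4154 - 30 = 4124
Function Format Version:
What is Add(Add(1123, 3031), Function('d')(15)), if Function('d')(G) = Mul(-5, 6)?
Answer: 4124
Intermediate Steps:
Function('d')(G) = -30
Add(Add(1123, 3031), Function('d')(15)) = Add(Add(1123, 3031), -30) = Add(4154, -30) = 4124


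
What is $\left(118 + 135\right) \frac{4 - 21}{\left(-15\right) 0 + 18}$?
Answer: $- \frac{4301}{18} \approx -238.94$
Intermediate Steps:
$\left(118 + 135\right) \frac{4 - 21}{\left(-15\right) 0 + 18} = 253 \left(- \frac{17}{0 + 18}\right) = 253 \left(- \frac{17}{18}\right) = - \frac{4301}{18}$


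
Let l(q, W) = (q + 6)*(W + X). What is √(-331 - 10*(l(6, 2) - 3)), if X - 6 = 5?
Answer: I*√1861 ≈ 43.139*I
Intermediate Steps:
X = 11 (X = 6 + 5 = 11)
l(q, W) = (6 + q)*(11 + W) (l(q, W) = (q + 6)*(W + 11) = (6 + q)*(11 + W))
√(-331 - 10*(l(6, 2) - 3)) = √(-331 - 10*((66 + 6*2 + 11*6 + 2*6) - 3)) = √(-331 - 10*((66 + 12 + 66 + 12) - 3)) = √(-331 - 10*(156 - 3)) = √(-331 - 10*153) = √(-331 - 1530) = √(-1861) = I*√1861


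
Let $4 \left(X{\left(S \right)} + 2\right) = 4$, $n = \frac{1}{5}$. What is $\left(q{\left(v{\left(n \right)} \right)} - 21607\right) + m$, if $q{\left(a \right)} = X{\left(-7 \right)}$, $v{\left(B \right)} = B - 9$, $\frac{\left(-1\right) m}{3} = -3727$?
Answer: $-10427$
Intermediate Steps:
$m = 11181$ ($m = \left(-3\right) \left(-3727\right) = 11181$)
$n = \frac{1}{5} \approx 0.2$
$X{\left(S \right)} = -1$ ($X{\left(S \right)} = -2 + \frac{1}{4} \cdot 4 = -2 + 1 = -1$)
$v{\left(B \right)} = -9 + B$
$q{\left(a \right)} = -1$
$\left(q{\left(v{\left(n \right)} \right)} - 21607\right) + m = \left(-1 - 21607\right) + 11181 = -21608 + 11181 = -10427$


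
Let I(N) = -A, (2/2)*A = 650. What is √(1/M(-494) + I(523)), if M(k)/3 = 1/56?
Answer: I*√5682/3 ≈ 25.126*I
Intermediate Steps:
A = 650
I(N) = -650 (I(N) = -1*650 = -650)
M(k) = 3/56
√(1/M(-494) + I(523)) = √(1/(3/56) - 650) = √(56/3 - 650) = √(-1894/3) = I*√5682/3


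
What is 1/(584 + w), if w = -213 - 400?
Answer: -1/29 ≈ -0.034483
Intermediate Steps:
w = -613
1/(584 + w) = 1/(584 - 613) = 1/(-29) = -1/29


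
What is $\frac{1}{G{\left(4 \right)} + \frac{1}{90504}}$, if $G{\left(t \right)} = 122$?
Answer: $\frac{90504}{11041489} \approx 0.0081967$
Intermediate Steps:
$\frac{1}{G{\left(4 \right)} + \frac{1}{90504}} = \frac{1}{122 + \frac{1}{90504}} = \frac{1}{\frac{11041489}{90504}} = \frac{90504}{11041489}$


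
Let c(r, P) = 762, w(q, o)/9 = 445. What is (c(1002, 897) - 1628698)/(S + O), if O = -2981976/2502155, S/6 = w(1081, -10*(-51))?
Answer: -2036674101040/30061901337 ≈ -67.749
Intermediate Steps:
w(q, o) = 4005 (w(q, o) = 9*445 = 4005)
S = 24030 (S = 6*4005 = 24030)
O = -2981976/2502155 (O = -2981976*1/2502155 = -2981976/2502155 ≈ -1.1918)
(c(1002, 897) - 1628698)/(S + O) = (762 - 1628698)/(24030 - 2981976/2502155) = -1627936/60123802674/2502155 = -1627936*2502155/60123802674 = -2036674101040/30061901337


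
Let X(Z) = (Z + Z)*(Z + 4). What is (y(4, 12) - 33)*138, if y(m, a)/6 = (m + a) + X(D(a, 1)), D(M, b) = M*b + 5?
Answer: 599886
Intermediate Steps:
D(M, b) = 5 + M*b
X(Z) = 2*Z*(4 + Z) (X(Z) = (2*Z)*(4 + Z) = 2*Z*(4 + Z))
y(m, a) = 6*a + 6*m + 12*(5 + a)*(9 + a) (y(m, a) = 6*((m + a) + 2*(5 + a*1)*(4 + (5 + a*1))) = 6*((a + m) + 2*(5 + a)*(4 + (5 + a))) = 6*((a + m) + 2*(5 + a)*(9 + a)) = 6*(a + m + 2*(5 + a)*(9 + a)) = 6*a + 6*m + 12*(5 + a)*(9 + a))
(y(4, 12) - 33)*138 = ((6*12 + 6*4 + 12*(5 + 12)*(9 + 12)) - 33)*138 = ((72 + 24 + 12*17*21) - 33)*138 = ((72 + 24 + 4284) - 33)*138 = (4380 - 33)*138 = 4347*138 = 599886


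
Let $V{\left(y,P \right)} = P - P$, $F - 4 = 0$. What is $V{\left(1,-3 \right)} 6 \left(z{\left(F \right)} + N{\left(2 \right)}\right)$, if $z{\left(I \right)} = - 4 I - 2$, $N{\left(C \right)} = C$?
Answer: $0$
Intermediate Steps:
$F = 4$ ($F = 4 + 0 = 4$)
$V{\left(y,P \right)} = 0$
$z{\left(I \right)} = -2 - 4 I$
$V{\left(1,-3 \right)} 6 \left(z{\left(F \right)} + N{\left(2 \right)}\right) = 0 \cdot 6 \left(\left(-2 - 16\right) + 2\right) = 0 \left(\left(-2 - 16\right) + 2\right) = 0 \left(-18 + 2\right) = 0 \left(-16\right) = 0$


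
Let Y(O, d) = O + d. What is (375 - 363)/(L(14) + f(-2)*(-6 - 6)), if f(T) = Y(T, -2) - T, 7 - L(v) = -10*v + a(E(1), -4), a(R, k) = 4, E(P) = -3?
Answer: 12/167 ≈ 0.071856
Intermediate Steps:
L(v) = 3 + 10*v (L(v) = 7 - (-10*v + 4) = 7 - (4 - 10*v) = 7 + (-4 + 10*v) = 3 + 10*v)
f(T) = -2 (f(T) = (T - 2) - T = (-2 + T) - T = -2)
(375 - 363)/(L(14) + f(-2)*(-6 - 6)) = (375 - 363)/((3 + 10*14) - 2*(-6 - 6)) = 12/((3 + 140) - 2*(-12)) = 12/(143 + 24) = 12/167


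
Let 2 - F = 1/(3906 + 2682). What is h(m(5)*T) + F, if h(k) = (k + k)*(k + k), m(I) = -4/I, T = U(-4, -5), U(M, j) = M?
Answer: 7075487/164700 ≈ 42.960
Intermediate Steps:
T = -4
F = 13175/6588 (F = 2 - 1/(3906 + 2682) = 2 - 1/6588 = 13175/6588 ≈ 1.9998)
h(k) = 4*k² (h(k) = (2*k)*(2*k) = 4*k²)
h(m(5)*T) + F = 4*(-4/5*(-4))² + 13175/6588 = 4*(-4*⅕*(-4))² + 13175/6588 = 4*(-⅘*(-4))² + 13175/6588 = 4*(16/5)² + 13175/6588 = 4*(256/25) + 13175/6588 = 1024/25 + 13175/6588 = 7075487/164700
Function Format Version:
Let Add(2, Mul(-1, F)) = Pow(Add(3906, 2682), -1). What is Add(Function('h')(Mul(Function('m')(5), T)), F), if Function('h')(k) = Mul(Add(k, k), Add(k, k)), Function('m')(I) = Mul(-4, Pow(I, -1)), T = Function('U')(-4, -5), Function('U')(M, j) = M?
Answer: Rational(7075487, 164700) ≈ 42.960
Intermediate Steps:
T = -4
F = Rational(13175, 6588) (F = Add(2, Mul(-1, Pow(Add(3906, 2682), -1))) = Add(2, Mul(-1, Pow(6588, -1))) = Add(2, Mul(-1, Rational(1, 6588))) = Add(2, Rational(-1, 6588)) = Rational(13175, 6588) ≈ 1.9998)
Function('h')(k) = Mul(4, Pow(k, 2)) (Function('h')(k) = Mul(Mul(2, k), Mul(2, k)) = Mul(4, Pow(k, 2)))
Add(Function('h')(Mul(Function('m')(5), T)), F) = Add(Mul(4, Pow(Mul(Mul(-4, Pow(5, -1)), -4), 2)), Rational(13175, 6588)) = Add(Mul(4, Pow(Mul(Mul(-4, Rational(1, 5)), -4), 2)), Rational(13175, 6588)) = Add(Mul(4, Pow(Mul(Rational(-4, 5), -4), 2)), Rational(13175, 6588)) = Add(Mul(4, Pow(Rational(16, 5), 2)), Rational(13175, 6588)) = Add(Mul(4, Rational(256, 25)), Rational(13175, 6588)) = Add(Rational(1024, 25), Rational(13175, 6588)) = Rational(7075487, 164700)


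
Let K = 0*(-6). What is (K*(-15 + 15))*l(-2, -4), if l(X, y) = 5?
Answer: 0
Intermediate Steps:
K = 0
(K*(-15 + 15))*l(-2, -4) = (0*(-15 + 15))*5 = (0*0)*5 = 0*5 = 0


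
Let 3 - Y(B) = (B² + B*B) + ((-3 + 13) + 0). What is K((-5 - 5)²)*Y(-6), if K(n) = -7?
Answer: 553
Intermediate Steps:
Y(B) = -7 - 2*B² (Y(B) = 3 - ((B² + B*B) + ((-3 + 13) + 0)) = 3 - ((B² + B²) + (10 + 0)) = 3 - (2*B² + 10) = 3 - (10 + 2*B²) = 3 + (-10 - 2*B²) = -7 - 2*B²)
K((-5 - 5)²)*Y(-6) = -7*(-7 - 2*(-6)²) = -7*(-7 - 2*36) = -7*(-7 - 72) = -7*(-79) = 553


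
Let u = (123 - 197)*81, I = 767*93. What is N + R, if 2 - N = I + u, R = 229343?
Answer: 164008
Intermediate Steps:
I = 71331
u = -5994 (u = -74*81 = -5994)
N = -65335 (N = 2 - (71331 - 5994) = 2 - 1*65337 = 2 - 65337 = -65335)
N + R = -65335 + 229343 = 164008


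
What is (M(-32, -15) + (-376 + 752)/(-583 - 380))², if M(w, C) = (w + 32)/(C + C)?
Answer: 141376/927369 ≈ 0.15245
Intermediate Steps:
M(w, C) = (32 + w)/(2*C) (M(w, C) = (32 + w)/((2*C)) = (32 + w)*(1/(2*C)) = (32 + w)/(2*C))
(M(-32, -15) + (-376 + 752)/(-583 - 380))² = ((½)*(32 - 32)/(-15) + (-376 + 752)/(-583 - 380))² = ((½)*(-1/15)*0 + 376/(-963))² = (0 + 376*(-1/963))² = (0 - 376/963)² = (-376/963)² = 141376/927369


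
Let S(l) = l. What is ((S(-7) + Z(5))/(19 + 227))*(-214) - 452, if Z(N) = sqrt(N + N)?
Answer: -54847/123 - 107*sqrt(10)/123 ≈ -448.66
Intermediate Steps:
Z(N) = sqrt(2)*sqrt(N) (Z(N) = sqrt(2*N) = sqrt(2)*sqrt(N))
((S(-7) + Z(5))/(19 + 227))*(-214) - 452 = ((-7 + sqrt(2)*sqrt(5))/(19 + 227))*(-214) - 452 = ((-7 + sqrt(10))/246)*(-214) - 452 = ((-7 + sqrt(10))*(1/246))*(-214) - 452 = (-7/246 + sqrt(10)/246)*(-214) - 452 = (749/123 - 107*sqrt(10)/123) - 452 = -54847/123 - 107*sqrt(10)/123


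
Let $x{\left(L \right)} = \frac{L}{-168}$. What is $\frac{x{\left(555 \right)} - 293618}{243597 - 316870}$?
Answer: $\frac{16442793}{4103288} \approx 4.0072$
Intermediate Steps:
$x{\left(L \right)} = - \frac{L}{168}$ ($x{\left(L \right)} = L \left(- \frac{1}{168}\right) = - \frac{L}{168}$)
$\frac{x{\left(555 \right)} - 293618}{243597 - 316870} = \frac{\left(- \frac{1}{168}\right) 555 - 293618}{243597 - 316870} = \frac{- \frac{185}{56} - 293618}{-73273} = \left(- \frac{16442793}{56}\right) \left(- \frac{1}{73273}\right) = \frac{16442793}{4103288}$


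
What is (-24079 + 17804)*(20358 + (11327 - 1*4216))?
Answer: -172367975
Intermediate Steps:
(-24079 + 17804)*(20358 + (11327 - 1*4216)) = -6275*(20358 + (11327 - 4216)) = -6275*(20358 + 7111) = -6275*27469 = -172367975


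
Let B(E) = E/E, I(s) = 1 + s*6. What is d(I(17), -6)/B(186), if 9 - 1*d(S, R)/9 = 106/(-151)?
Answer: 13185/151 ≈ 87.318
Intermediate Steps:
I(s) = 1 + 6*s
B(E) = 1
d(S, R) = 13185/151 (d(S, R) = 81 - 954/(-151) = 81 - 954*(-1)/151 = 81 - 9*(-106/151) = 81 + 954/151 = 13185/151)
d(I(17), -6)/B(186) = (13185/151)/1 = (13185/151)*1 = 13185/151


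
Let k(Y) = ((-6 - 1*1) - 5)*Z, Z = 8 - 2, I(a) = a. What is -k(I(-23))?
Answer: 72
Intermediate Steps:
Z = 6
k(Y) = -72 (k(Y) = ((-6 - 1*1) - 5)*6 = ((-6 - 1) - 5)*6 = (-7 - 5)*6 = -12*6 = -72)
-k(I(-23)) = -1*(-72) = 72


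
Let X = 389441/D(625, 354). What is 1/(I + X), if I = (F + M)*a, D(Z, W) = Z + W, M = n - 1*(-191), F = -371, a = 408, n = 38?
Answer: -979/56329903 ≈ -1.7380e-5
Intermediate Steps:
M = 229 (M = 38 - 1*(-191) = 38 + 191 = 229)
D(Z, W) = W + Z
I = -57936 (I = (-371 + 229)*408 = -142*408 = -57936)
X = 389441/979 (X = 389441/(354 + 625) = 389441/979 ≈ 397.79)
1/(I + X) = 1/(-57936 + 389441/979) = 1/(-56329903/979) = -979/56329903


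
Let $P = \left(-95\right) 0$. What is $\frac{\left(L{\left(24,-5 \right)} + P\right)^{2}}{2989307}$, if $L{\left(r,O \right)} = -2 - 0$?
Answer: $\frac{4}{2989307} \approx 1.3381 \cdot 10^{-6}$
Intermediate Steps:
$L{\left(r,O \right)} = -2$ ($L{\left(r,O \right)} = -2 + 0 = -2$)
$P = 0$
$\frac{\left(L{\left(24,-5 \right)} + P\right)^{2}}{2989307} = \frac{\left(-2 + 0\right)^{2}}{2989307} = \left(-2\right)^{2} \cdot \frac{1}{2989307} = 4 \cdot \frac{1}{2989307} = \frac{4}{2989307}$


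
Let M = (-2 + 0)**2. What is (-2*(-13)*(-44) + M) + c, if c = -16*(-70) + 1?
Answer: -19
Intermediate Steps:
M = 4 (M = (-2)**2 = 4)
c = 1121 (c = 1120 + 1 = 1121)
(-2*(-13)*(-44) + M) + c = (-2*(-13)*(-44) + 4) + 1121 = (26*(-44) + 4) + 1121 = (-1144 + 4) + 1121 = -1140 + 1121 = -19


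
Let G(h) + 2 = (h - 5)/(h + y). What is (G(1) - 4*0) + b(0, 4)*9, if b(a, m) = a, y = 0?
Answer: -6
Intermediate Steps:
G(h) = -2 + (-5 + h)/h (G(h) = -2 + (h - 5)/(h + 0) = -2 + (-5 + h)/h)
(G(1) - 4*0) + b(0, 4)*9 = ((-5 - 1*1)/1 - 4*0) + 0*9 = (1*(-5 - 1) + 0) + 0 = (1*(-6) + 0) + 0 = (-6 + 0) + 0 = -6 + 0 = -6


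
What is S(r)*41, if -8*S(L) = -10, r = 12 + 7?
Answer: 205/4 ≈ 51.250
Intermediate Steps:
r = 19
S(L) = 5/4 (S(L) = -⅛*(-10) = 5/4)
S(r)*41 = (5/4)*41 = 205/4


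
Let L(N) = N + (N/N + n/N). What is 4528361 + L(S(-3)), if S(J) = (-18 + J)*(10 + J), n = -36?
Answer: 221882547/49 ≈ 4.5282e+6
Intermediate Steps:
L(N) = 1 + N - 36/N (L(N) = N + (N/N - 36/N) = N + (1 - 36/N) = 1 + N - 36/N)
4528361 + L(S(-3)) = 4528361 + (1 + (-180 + (-3)**2 - 8*(-3)) - 36/(-180 + (-3)**2 - 8*(-3))) = 4528361 + (1 + (-180 + 9 + 24) - 36/(-180 + 9 + 24)) = 4528361 + (1 - 147 - 36/(-147)) = 4528361 + (1 - 147 - 36*(-1/147)) = 4528361 + (1 - 147 + 12/49) = 4528361 - 7142/49 = 221882547/49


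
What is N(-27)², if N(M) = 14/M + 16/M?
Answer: 100/81 ≈ 1.2346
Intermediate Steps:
N(M) = 30/M
N(-27)² = (30/(-27))² = (30*(-1/27))² = (-10/9)² = 100/81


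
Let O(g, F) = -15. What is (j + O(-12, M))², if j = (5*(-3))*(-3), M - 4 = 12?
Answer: 900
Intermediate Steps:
M = 16 (M = 4 + 12 = 16)
j = 45 (j = -15*(-3) = 45)
(j + O(-12, M))² = (45 - 15)² = 30² = 900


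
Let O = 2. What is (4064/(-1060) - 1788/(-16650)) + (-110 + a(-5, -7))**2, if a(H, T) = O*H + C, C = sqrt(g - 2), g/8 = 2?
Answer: 2119390964/147075 - 240*sqrt(14) ≈ 13512.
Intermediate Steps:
g = 16 (g = 8*2 = 16)
C = sqrt(14) (C = sqrt(16 - 2) = sqrt(14) ≈ 3.7417)
a(H, T) = sqrt(14) + 2*H (a(H, T) = 2*H + sqrt(14) = sqrt(14) + 2*H)
(4064/(-1060) - 1788/(-16650)) + (-110 + a(-5, -7))**2 = (4064/(-1060) - 1788/(-16650)) + (-110 + (sqrt(14) + 2*(-5)))**2 = (4064*(-1/1060) - 1788*(-1/16650)) + (-110 + (sqrt(14) - 10))**2 = (-1016/265 + 298/2775) + (-110 + (-10 + sqrt(14)))**2 = -548086/147075 + (-120 + sqrt(14))**2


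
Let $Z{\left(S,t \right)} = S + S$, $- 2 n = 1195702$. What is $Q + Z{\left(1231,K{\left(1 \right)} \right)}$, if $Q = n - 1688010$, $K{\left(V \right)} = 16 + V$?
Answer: $-2283399$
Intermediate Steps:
$n = -597851$ ($n = \left(- \frac{1}{2}\right) 1195702 = -597851$)
$Z{\left(S,t \right)} = 2 S$
$Q = -2285861$ ($Q = -597851 - 1688010 = -2285861$)
$Q + Z{\left(1231,K{\left(1 \right)} \right)} = -2285861 + 2 \cdot 1231 = -2285861 + 2462 = -2283399$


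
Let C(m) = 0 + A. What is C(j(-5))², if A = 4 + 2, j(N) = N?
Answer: 36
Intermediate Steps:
A = 6
C(m) = 6 (C(m) = 0 + 6 = 6)
C(j(-5))² = 6² = 36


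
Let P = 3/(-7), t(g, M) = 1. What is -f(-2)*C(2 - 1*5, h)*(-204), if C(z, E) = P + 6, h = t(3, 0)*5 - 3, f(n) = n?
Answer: -15912/7 ≈ -2273.1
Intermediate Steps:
P = -3/7 (P = 3*(-⅐) = -3/7 ≈ -0.42857)
h = 2 (h = 1*5 - 3 = 5 - 3 = 2)
C(z, E) = 39/7 (C(z, E) = -3/7 + 6 = 39/7)
-f(-2)*C(2 - 1*5, h)*(-204) = -(-2*39/7)*(-204) = -(-78)*(-204)/7 = -1*15912/7 = -15912/7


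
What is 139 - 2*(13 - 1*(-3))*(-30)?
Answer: 1099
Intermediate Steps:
139 - 2*(13 - 1*(-3))*(-30) = 139 - 2*(13 + 3)*(-30) = 139 - 2*16*(-30) = 139 - 32*(-30) = 139 + 960 = 1099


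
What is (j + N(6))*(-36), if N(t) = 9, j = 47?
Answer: -2016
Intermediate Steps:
(j + N(6))*(-36) = (47 + 9)*(-36) = 56*(-36) = -2016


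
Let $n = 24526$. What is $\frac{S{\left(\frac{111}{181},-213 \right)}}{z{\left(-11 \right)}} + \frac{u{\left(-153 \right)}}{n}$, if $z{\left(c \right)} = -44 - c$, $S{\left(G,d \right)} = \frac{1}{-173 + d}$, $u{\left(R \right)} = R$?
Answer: $- \frac{481097}{78103047} \approx -0.0061598$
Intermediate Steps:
$\frac{S{\left(\frac{111}{181},-213 \right)}}{z{\left(-11 \right)}} + \frac{u{\left(-153 \right)}}{n} = \frac{1}{\left(-173 - 213\right) \left(-44 - -11\right)} - \frac{153}{24526} = \frac{1}{\left(-386\right) \left(-44 + 11\right)} - \frac{153}{24526} = - \frac{1}{386 \left(-33\right)} - \frac{153}{24526} = \left(- \frac{1}{386}\right) \left(- \frac{1}{33}\right) - \frac{153}{24526} = \frac{1}{12738} - \frac{153}{24526} = - \frac{481097}{78103047}$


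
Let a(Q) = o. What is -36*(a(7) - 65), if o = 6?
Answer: 2124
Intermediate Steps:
a(Q) = 6
-36*(a(7) - 65) = -36*(6 - 65) = -36*(-59) = 2124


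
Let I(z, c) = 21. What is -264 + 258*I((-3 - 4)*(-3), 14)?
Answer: 5154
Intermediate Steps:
-264 + 258*I((-3 - 4)*(-3), 14) = -264 + 258*21 = -264 + 5418 = 5154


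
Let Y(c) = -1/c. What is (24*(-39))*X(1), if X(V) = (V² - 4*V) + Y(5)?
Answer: 14976/5 ≈ 2995.2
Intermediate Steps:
X(V) = -⅕ + V² - 4*V (X(V) = (V² - 4*V) - 1/5 = (V² - 4*V) - 1*⅕ = (V² - 4*V) - ⅕ = -⅕ + V² - 4*V)
(24*(-39))*X(1) = (24*(-39))*(-⅕ + 1² - 4*1) = -936*(-⅕ + 1 - 4) = -936*(-16/5) = 14976/5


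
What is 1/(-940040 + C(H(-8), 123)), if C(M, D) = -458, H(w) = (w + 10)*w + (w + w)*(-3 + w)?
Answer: -1/940498 ≈ -1.0633e-6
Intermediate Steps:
H(w) = w*(10 + w) + 2*w*(-3 + w) (H(w) = (10 + w)*w + (2*w)*(-3 + w) = w*(10 + w) + 2*w*(-3 + w))
1/(-940040 + C(H(-8), 123)) = 1/(-940040 - 458) = 1/(-940498) = -1/940498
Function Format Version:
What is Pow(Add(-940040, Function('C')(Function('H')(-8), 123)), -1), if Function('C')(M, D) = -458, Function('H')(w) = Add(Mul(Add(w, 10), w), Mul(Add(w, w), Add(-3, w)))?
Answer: Rational(-1, 940498) ≈ -1.0633e-6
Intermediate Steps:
Function('H')(w) = Add(Mul(w, Add(10, w)), Mul(2, w, Add(-3, w))) (Function('H')(w) = Add(Mul(Add(10, w), w), Mul(Mul(2, w), Add(-3, w))) = Add(Mul(w, Add(10, w)), Mul(2, w, Add(-3, w))))
Pow(Add(-940040, Function('C')(Function('H')(-8), 123)), -1) = Pow(Add(-940040, -458), -1) = Pow(-940498, -1) = Rational(-1, 940498)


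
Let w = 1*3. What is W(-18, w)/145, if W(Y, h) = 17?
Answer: 17/145 ≈ 0.11724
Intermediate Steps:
w = 3
W(-18, w)/145 = 17/145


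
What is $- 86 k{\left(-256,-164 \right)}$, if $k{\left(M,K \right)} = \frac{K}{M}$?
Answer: $- \frac{1763}{32} \approx -55.094$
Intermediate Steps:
$- 86 k{\left(-256,-164 \right)} = - 86 \left(- \frac{164}{-256}\right) = - 86 \left(\left(-164\right) \left(- \frac{1}{256}\right)\right) = \left(-86\right) \frac{41}{64} = - \frac{1763}{32}$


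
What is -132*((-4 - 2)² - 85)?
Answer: 6468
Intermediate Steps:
-132*((-4 - 2)² - 85) = -132*((-6)² - 85) = -132*(36 - 85) = -132*(-49) = 6468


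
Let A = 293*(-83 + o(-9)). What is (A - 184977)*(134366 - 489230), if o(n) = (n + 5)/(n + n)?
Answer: 222745530464/3 ≈ 7.4248e+10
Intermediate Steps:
o(n) = (5 + n)/(2*n) (o(n) = (5 + n)/((2*n)) = (5 + n)*(1/(2*n)) = (5 + n)/(2*n))
A = -218285/9 (A = 293*(-83 + (1/2)*(5 - 9)/(-9)) = 293*(-83 + (1/2)*(-1/9)*(-4)) = 293*(-83 + 2/9) = 293*(-745/9) = -218285/9 ≈ -24254.)
(A - 184977)*(134366 - 489230) = (-218285/9 - 184977)*(134366 - 489230) = -1883078/9*(-354864) = 222745530464/3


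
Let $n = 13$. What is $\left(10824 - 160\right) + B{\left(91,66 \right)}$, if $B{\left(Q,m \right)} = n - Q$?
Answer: $10586$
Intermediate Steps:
$B{\left(Q,m \right)} = 13 - Q$
$\left(10824 - 160\right) + B{\left(91,66 \right)} = \left(10824 - 160\right) + \left(13 - 91\right) = 10664 - 78 = 10586$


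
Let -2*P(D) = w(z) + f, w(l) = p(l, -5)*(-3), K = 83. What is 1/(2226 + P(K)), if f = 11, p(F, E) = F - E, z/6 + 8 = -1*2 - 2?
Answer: 1/2120 ≈ 0.00047170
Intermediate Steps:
z = -72 (z = -48 + 6*(-1*2 - 2) = -48 + 6*(-2 - 2) = -48 + 6*(-4) = -48 - 24 = -72)
w(l) = -15 - 3*l (w(l) = (l - 1*(-5))*(-3) = (l + 5)*(-3) = (5 + l)*(-3) = -15 - 3*l)
P(D) = -106 (P(D) = -((-15 - 3*(-72)) + 11)/2 = -((-15 + 216) + 11)/2 = -(201 + 11)/2 = -1/2*212 = -106)
1/(2226 + P(K)) = 1/(2226 - 106) = 1/2120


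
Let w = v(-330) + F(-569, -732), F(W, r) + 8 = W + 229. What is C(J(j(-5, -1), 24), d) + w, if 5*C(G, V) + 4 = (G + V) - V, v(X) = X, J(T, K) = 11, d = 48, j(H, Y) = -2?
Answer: -3383/5 ≈ -676.60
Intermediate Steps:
F(W, r) = 221 + W (F(W, r) = -8 + (W + 229) = -8 + (229 + W) = 221 + W)
w = -678 (w = -330 + (221 - 569) = -330 - 348 = -678)
C(G, V) = -⅘ + G/5 (C(G, V) = -⅘ + ((G + V) - V)/5 = -⅘ + G/5)
C(J(j(-5, -1), 24), d) + w = (-⅘ + (⅕)*11) - 678 = (-⅘ + 11/5) - 678 = 7/5 - 678 = -3383/5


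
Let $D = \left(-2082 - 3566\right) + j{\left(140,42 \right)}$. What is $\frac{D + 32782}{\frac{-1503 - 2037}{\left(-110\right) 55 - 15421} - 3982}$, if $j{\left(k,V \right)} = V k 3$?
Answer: $- \frac{160223759}{14248997} \approx -11.245$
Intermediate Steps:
$j{\left(k,V \right)} = 3 V k$
$D = 11992$ ($D = \left(-2082 - 3566\right) + 3 \cdot 42 \cdot 140 = -5648 + 17640 = 11992$)
$\frac{D + 32782}{\frac{-1503 - 2037}{\left(-110\right) 55 - 15421} - 3982} = \frac{11992 + 32782}{\frac{-1503 - 2037}{\left(-110\right) 55 - 15421} - 3982} = \frac{44774}{- \frac{3540}{-6050 - 15421} - 3982} = \frac{44774}{- \frac{3540}{-21471} - 3982} = \frac{44774}{\left(-3540\right) \left(- \frac{1}{21471}\right) - 3982} = \frac{44774}{\frac{1180}{7157} - 3982} = \frac{44774}{- \frac{28497994}{7157}} = 44774 \left(- \frac{7157}{28497994}\right) = - \frac{160223759}{14248997}$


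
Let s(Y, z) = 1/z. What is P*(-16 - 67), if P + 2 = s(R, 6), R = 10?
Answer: 913/6 ≈ 152.17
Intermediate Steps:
P = -11/6 (P = -2 + 1/6 = -2 + ⅙ = -11/6 ≈ -1.8333)
P*(-16 - 67) = -11*(-16 - 67)/6 = -11/6*(-83) = 913/6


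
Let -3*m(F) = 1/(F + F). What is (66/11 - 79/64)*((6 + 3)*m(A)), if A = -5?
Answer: 183/128 ≈ 1.4297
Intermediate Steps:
m(F) = -1/(6*F) (m(F) = -1/(3*(F + F)) = -1/(2*F)/3 = -1/(6*F))
(66/11 - 79/64)*((6 + 3)*m(A)) = (66/11 - 79/64)*((6 + 3)*(-⅙/(-5))) = (66*(1/11) - 79*1/64)*(9*(-⅙*(-⅕))) = (6 - 79/64)*(9*(1/30)) = (305/64)*(3/10) = 183/128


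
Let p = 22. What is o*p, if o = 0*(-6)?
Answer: 0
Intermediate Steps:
o = 0
o*p = 0*22 = 0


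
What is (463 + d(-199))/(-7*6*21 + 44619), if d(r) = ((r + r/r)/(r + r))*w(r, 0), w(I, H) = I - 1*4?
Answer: 72040/8703663 ≈ 0.0082770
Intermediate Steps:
w(I, H) = -4 + I (w(I, H) = I - 4 = -4 + I)
d(r) = (1 + r)*(-4 + r)/(2*r) (d(r) = ((r + r/r)/(r + r))*(-4 + r) = ((r + 1)/((2*r)))*(-4 + r) = ((1 + r)*(1/(2*r)))*(-4 + r) = ((1 + r)/(2*r))*(-4 + r) = (1 + r)*(-4 + r)/(2*r))
(463 + d(-199))/(-7*6*21 + 44619) = (463 + (1/2)*(1 - 199)*(-4 - 199)/(-199))/(-7*6*21 + 44619) = (463 + (1/2)*(-1/199)*(-198)*(-203))/(-42*21 + 44619) = (463 - 20097/199)/(-882 + 44619) = (72040/199)/43737 = (72040/199)*(1/43737) = 72040/8703663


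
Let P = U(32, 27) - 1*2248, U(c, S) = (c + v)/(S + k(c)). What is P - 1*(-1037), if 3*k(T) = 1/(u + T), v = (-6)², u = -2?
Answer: -172813/143 ≈ -1208.5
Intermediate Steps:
v = 36
k(T) = 1/(3*(-2 + T))
U(c, S) = (36 + c)/(S + 1/(3*(-2 + c))) (U(c, S) = (c + 36)/(S + 1/(3*(-2 + c))) = (36 + c)/(S + 1/(3*(-2 + c))))
P = -321104/143 (P = 3*(-2 + 32)*(36 + 32)/(1 + 3*27*(-2 + 32)) - 1*2248 = 3*30*68/(1 + 3*27*30) - 2248 = 3*30*68/(1 + 2430) - 2248 = 3*30*68/2431 - 2248 = 3*(1/2431)*30*68 - 2248 = 360/143 - 2248 = -321104/143 ≈ -2245.5)
P - 1*(-1037) = -321104/143 - 1*(-1037) = -321104/143 + 1037 = -172813/143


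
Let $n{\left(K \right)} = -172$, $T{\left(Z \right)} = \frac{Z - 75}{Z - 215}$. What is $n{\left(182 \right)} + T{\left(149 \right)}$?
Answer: $- \frac{5713}{33} \approx -173.12$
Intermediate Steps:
$T{\left(Z \right)} = \frac{-75 + Z}{-215 + Z}$
$n{\left(182 \right)} + T{\left(149 \right)} = -172 + \frac{-75 + 149}{-215 + 149} = -172 + \frac{1}{-66} \cdot 74 = -172 - \frac{37}{33} = - \frac{5713}{33}$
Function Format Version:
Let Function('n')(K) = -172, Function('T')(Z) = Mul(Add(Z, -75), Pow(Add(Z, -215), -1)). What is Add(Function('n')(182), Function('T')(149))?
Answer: Rational(-5713, 33) ≈ -173.12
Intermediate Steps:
Function('T')(Z) = Mul(Pow(Add(-215, Z), -1), Add(-75, Z)) (Function('T')(Z) = Mul(Add(-75, Z), Pow(Add(-215, Z), -1)) = Mul(Pow(Add(-215, Z), -1), Add(-75, Z)))
Add(Function('n')(182), Function('T')(149)) = Add(-172, Mul(Pow(Add(-215, 149), -1), Add(-75, 149))) = Add(-172, Mul(Pow(-66, -1), 74)) = Add(-172, Mul(Rational(-1, 66), 74)) = Add(-172, Rational(-37, 33)) = Rational(-5713, 33)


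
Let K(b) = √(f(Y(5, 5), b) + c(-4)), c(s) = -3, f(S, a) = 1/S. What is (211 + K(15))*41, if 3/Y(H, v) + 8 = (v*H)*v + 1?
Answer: 8651 + 41*√327/3 ≈ 8898.1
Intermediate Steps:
Y(H, v) = 3/(-7 + H*v²) (Y(H, v) = 3/(-8 + ((v*H)*v + 1)) = 3/(-8 + ((H*v)*v + 1)) = 3/(-8 + (H*v² + 1)) = 3/(-8 + (1 + H*v²)) = 3/(-7 + H*v²))
K(b) = √327/3 (K(b) = √(1/(3/(-7 + 5*5²)) - 3) = √(1/(3/(-7 + 5*25)) - 3) = √(1/(3/(-7 + 125)) - 3) = √(1/(3/118) - 3) = √(118/3 - 3) = √(109/3) = √327/3)
(211 + K(15))*41 = (211 + √327/3)*41 = 8651 + 41*√327/3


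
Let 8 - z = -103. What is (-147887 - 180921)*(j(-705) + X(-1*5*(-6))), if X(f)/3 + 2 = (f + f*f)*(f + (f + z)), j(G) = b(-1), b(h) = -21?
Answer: -156862130904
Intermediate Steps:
z = 111 (z = 8 - 1*(-103) = 8 + 103 = 111)
j(G) = -21
X(f) = -6 + 3*(111 + 2*f)*(f + f²) (X(f) = -6 + 3*((f + f*f)*(f + (f + 111))) = -6 + 3*((f + f²)*(f + (111 + f))) = -6 + 3*((f + f²)*(111 + 2*f)) = -6 + 3*((111 + 2*f)*(f + f²)) = -6 + 3*(111 + 2*f)*(f + f²))
(-147887 - 180921)*(j(-705) + X(-1*5*(-6))) = (-147887 - 180921)*(-21 + (-6 + 6*(-1*5*(-6))³ + 333*(-1*5*(-6)) + 339*(-1*5*(-6))²)) = -328808*(-21 + (-6 + 6*(-5*(-6))³ + 333*(-5*(-6)) + 339*(-5*(-6))²)) = -328808*(-21 + (-6 + 6*30³ + 333*30 + 339*30²)) = -328808*(-21 + (-6 + 6*27000 + 9990 + 339*900)) = -328808*(-21 + (-6 + 162000 + 9990 + 305100)) = -328808*(-21 + 477084) = -328808*477063 = -156862130904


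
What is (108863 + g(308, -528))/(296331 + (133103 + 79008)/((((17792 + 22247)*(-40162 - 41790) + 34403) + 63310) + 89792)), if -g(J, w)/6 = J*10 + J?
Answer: 290491181237305/972288272530102 ≈ 0.29877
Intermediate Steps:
g(J, w) = -66*J (g(J, w) = -6*(J*10 + J) = -6*(10*J + J) = -66*J)
(108863 + g(308, -528))/(296331 + (133103 + 79008)/((((17792 + 22247)*(-40162 - 41790) + 34403) + 63310) + 89792)) = (108863 - 66*308)/(296331 + (133103 + 79008)/((((17792 + 22247)*(-40162 - 41790) + 34403) + 63310) + 89792)) = (108863 - 20328)/(296331 + 212111/(((40039*(-81952) + 34403) + 63310) + 89792)) = 88535/(296331 + 212111/(((-3281276128 + 34403) + 63310) + 89792)) = 88535/(296331 + 212111/((-3281241725 + 63310) + 89792)) = 88535/(296331 + 212111/(-3281178415 + 89792)) = 88535/(296331 + 212111/(-3281088623)) = 88535/(296331 + 212111*(-1/3281088623)) = 88535/(296331 - 212111/3281088623) = 88535/(972288272530102/3281088623) = 88535*(3281088623/972288272530102) = 290491181237305/972288272530102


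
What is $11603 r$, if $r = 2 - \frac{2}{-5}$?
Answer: $\frac{139236}{5} \approx 27847.0$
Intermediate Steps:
$r = \frac{12}{5}$ ($r = 2 - 2 \left(- \frac{1}{5}\right) = 2 - - \frac{2}{5} = 2 + \frac{2}{5} = \frac{12}{5} \approx 2.4$)
$11603 r = 11603 \cdot \frac{12}{5} = \frac{139236}{5}$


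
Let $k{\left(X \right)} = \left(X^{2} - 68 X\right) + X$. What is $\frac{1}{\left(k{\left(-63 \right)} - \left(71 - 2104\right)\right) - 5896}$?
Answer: $\frac{1}{4327} \approx 0.00023111$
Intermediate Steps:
$k{\left(X \right)} = X^{2} - 67 X$
$\frac{1}{\left(k{\left(-63 \right)} - \left(71 - 2104\right)\right) - 5896} = \frac{1}{\left(- 63 \left(-67 - 63\right) - \left(71 - 2104\right)\right) - 5896} = \frac{1}{\left(\left(-63\right) \left(-130\right) - -2033\right) - 5896} = \frac{1}{\left(8190 + 2033\right) - 5896} = \frac{1}{10223 - 5896} = \frac{1}{4327}$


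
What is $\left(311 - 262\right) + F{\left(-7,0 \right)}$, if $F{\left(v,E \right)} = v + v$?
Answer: $35$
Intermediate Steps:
$F{\left(v,E \right)} = 2 v$
$\left(311 - 262\right) + F{\left(-7,0 \right)} = \left(311 - 262\right) + 2 \left(-7\right) = 49 - 14 = 35$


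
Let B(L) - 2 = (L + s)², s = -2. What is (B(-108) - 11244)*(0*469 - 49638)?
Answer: -42589404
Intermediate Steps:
B(L) = 2 + (-2 + L)² (B(L) = 2 + (L - 2)² = 2 + (-2 + L)²)
(B(-108) - 11244)*(0*469 - 49638) = ((2 + (-2 - 108)²) - 11244)*(0*469 - 49638) = ((2 + (-110)²) - 11244)*(0 - 49638) = ((2 + 12100) - 11244)*(-49638) = (12102 - 11244)*(-49638) = 858*(-49638) = -42589404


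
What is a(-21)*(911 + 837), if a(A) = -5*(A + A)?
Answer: 367080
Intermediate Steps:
a(A) = -10*A
a(-21)*(911 + 837) = (-10*(-21))*(911 + 837) = 210*1748 = 367080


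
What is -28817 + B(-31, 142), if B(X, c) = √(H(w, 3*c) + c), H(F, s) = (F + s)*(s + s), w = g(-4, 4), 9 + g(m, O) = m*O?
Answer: -28817 + √341794 ≈ -28232.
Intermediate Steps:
g(m, O) = -9 + O*m (g(m, O) = -9 + m*O = -9 + O*m)
w = -25 (w = -9 + 4*(-4) = -9 - 16 = -25)
H(F, s) = 2*s*(F + s) (H(F, s) = (F + s)*(2*s) = 2*s*(F + s))
B(X, c) = √(c + 6*c*(-25 + 3*c)) (B(X, c) = √(2*(3*c)*(-25 + 3*c) + c) = √(6*c*(-25 + 3*c) + c) = √(c + 6*c*(-25 + 3*c)))
-28817 + B(-31, 142) = -28817 + √(142*(-149 + 18*142)) = -28817 + √(142*(-149 + 2556)) = -28817 + √(142*2407) = -28817 + √341794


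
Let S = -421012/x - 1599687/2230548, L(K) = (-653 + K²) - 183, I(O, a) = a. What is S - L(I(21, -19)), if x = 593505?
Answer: 208978716964663/441280463580 ≈ 473.57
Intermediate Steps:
L(K) = -836 + K²
S = -629503235837/441280463580 (S = -421012/593505 - 1599687/2230548 = -421012*1/593505 - 1599687*1/2230548 = -421012/593505 - 533229/743516 = -629503235837/441280463580 ≈ -1.4265)
S - L(I(21, -19)) = -629503235837/441280463580 - (-836 + (-19)²) = -629503235837/441280463580 - (-836 + 361) = -629503235837/441280463580 - 1*(-475) = -629503235837/441280463580 + 475 = 208978716964663/441280463580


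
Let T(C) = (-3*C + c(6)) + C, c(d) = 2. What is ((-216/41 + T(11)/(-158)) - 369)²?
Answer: 1468568304025/10491121 ≈ 1.3998e+5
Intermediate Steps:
T(C) = 2 - 2*C (T(C) = (-3*C + 2) + C = (2 - 3*C) + C = 2 - 2*C)
((-216/41 + T(11)/(-158)) - 369)² = ((-216/41 + (2 - 2*11)/(-158)) - 369)² = ((-216*1/41 + (2 - 22)*(-1/158)) - 369)² = ((-216/41 - 20*(-1/158)) - 369)² = ((-216/41 + 10/79) - 369)² = (-16654/3239 - 369)² = (-1211845/3239)² = 1468568304025/10491121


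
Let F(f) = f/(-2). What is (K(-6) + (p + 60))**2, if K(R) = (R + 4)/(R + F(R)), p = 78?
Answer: 173056/9 ≈ 19228.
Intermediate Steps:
F(f) = -f/2 (F(f) = f*(-1/2) = -f/2)
K(R) = 2*(4 + R)/R (K(R) = (R + 4)/(R - R/2) = (4 + R)/((R/2)) = (4 + R)*(2/R) = 2*(4 + R)/R)
(K(-6) + (p + 60))**2 = ((2 + 8/(-6)) + (78 + 60))**2 = ((2 + 8*(-1/6)) + 138)**2 = ((2 - 4/3) + 138)**2 = (2/3 + 138)**2 = (416/3)**2 = 173056/9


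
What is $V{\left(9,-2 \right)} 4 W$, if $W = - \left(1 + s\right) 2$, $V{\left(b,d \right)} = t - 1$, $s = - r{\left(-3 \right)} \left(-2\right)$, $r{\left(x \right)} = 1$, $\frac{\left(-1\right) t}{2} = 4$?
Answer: $216$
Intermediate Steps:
$t = -8$ ($t = \left(-2\right) 4 = -8$)
$s = 2$ ($s = \left(-1\right) 1 \left(-2\right) = \left(-1\right) \left(-2\right) = 2$)
$V{\left(b,d \right)} = -9$ ($V{\left(b,d \right)} = -8 - 1 = -9$)
$W = -6$ ($W = - \left(1 + 2\right) 2 = - 3 \cdot 2 = \left(-1\right) 6 = -6$)
$V{\left(9,-2 \right)} 4 W = - 9 \cdot 4 \left(-6\right) = \left(-9\right) \left(-24\right) = 216$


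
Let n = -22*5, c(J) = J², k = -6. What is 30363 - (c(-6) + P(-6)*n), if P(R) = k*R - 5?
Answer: 33737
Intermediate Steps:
n = -110
P(R) = -5 - 6*R (P(R) = -6*R - 5 = -5 - 6*R)
30363 - (c(-6) + P(-6)*n) = 30363 - ((-6)² + (-5 - 6*(-6))*(-110)) = 30363 - (36 + (-5 + 36)*(-110)) = 30363 - (36 + 31*(-110)) = 30363 - (36 - 3410) = 30363 - 1*(-3374) = 30363 + 3374 = 33737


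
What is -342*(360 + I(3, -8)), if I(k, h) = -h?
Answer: -125856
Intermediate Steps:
-342*(360 + I(3, -8)) = -342*(360 - 1*(-8)) = -342*(360 + 8) = -342*368 = -125856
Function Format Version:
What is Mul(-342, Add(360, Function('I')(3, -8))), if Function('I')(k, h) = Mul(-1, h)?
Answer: -125856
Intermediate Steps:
Mul(-342, Add(360, Function('I')(3, -8))) = Mul(-342, Add(360, Mul(-1, -8))) = Mul(-342, Add(360, 8)) = Mul(-342, 368) = -125856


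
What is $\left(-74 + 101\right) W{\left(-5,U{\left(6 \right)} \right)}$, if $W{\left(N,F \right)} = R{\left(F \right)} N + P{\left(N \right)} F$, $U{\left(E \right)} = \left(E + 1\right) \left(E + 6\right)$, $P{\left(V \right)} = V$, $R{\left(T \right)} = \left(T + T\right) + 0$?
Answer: $-34020$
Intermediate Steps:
$R{\left(T \right)} = 2 T$ ($R{\left(T \right)} = 2 T + 0 = 2 T$)
$U{\left(E \right)} = \left(1 + E\right) \left(6 + E\right)$
$W{\left(N,F \right)} = 3 F N$ ($W{\left(N,F \right)} = 2 F N + N F = 2 F N + F N = 3 F N$)
$\left(-74 + 101\right) W{\left(-5,U{\left(6 \right)} \right)} = \left(-74 + 101\right) 3 \left(6 + 6^{2} + 7 \cdot 6\right) \left(-5\right) = 27 \cdot 3 \left(6 + 36 + 42\right) \left(-5\right) = 27 \cdot 3 \cdot 84 \left(-5\right) = 27 \left(-1260\right) = -34020$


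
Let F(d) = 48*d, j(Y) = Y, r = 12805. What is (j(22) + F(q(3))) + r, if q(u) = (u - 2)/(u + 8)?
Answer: 141145/11 ≈ 12831.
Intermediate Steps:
q(u) = (-2 + u)/(8 + u)
(j(22) + F(q(3))) + r = (22 + 48*((-2 + 3)/(8 + 3))) + 12805 = (22 + 48*(1/11)) + 12805 = (22 + 48/11) + 12805 = 290/11 + 12805 = 141145/11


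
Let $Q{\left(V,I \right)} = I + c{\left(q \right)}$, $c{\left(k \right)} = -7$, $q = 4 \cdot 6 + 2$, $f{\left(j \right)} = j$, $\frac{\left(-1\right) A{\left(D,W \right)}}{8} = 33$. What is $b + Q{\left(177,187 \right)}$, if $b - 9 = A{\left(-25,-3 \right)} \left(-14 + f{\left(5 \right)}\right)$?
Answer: $2565$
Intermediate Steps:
$A{\left(D,W \right)} = -264$ ($A{\left(D,W \right)} = \left(-8\right) 33 = -264$)
$q = 26$ ($q = 24 + 2 = 26$)
$Q{\left(V,I \right)} = -7 + I$ ($Q{\left(V,I \right)} = I - 7 = -7 + I$)
$b = 2385$ ($b = 9 - 264 \left(-14 + 5\right) = 9 - -2376 = 9 + 2376 = 2385$)
$b + Q{\left(177,187 \right)} = 2385 + \left(-7 + 187\right) = 2385 + 180 = 2565$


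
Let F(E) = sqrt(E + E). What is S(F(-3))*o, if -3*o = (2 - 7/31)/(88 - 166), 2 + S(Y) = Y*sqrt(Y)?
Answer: -55/3627 + 55*6**(3/4)*I**(3/2)/7254 ≈ -0.035717 + 0.020553*I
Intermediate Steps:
F(E) = sqrt(2)*sqrt(E) (F(E) = sqrt(2*E) = sqrt(2)*sqrt(E))
S(Y) = -2 + Y**(3/2) (S(Y) = -2 + Y*sqrt(Y) = -2 + Y**(3/2))
o = 55/7254 (o = -(2 - 7/31)/(3*(88 - 166)) = -(2 - 7*1/31)/(3*(-78)) = -(2 - 7/31)*(-1)/(3*78) = -55*(-1)/(93*78) = -1/3*(-55/2418) = 55/7254 ≈ 0.0075820)
S(F(-3))*o = (-2 + (sqrt(2)*sqrt(-3))**(3/2))*(55/7254) = (-2 + (sqrt(2)*(I*sqrt(3)))**(3/2))*(55/7254) = (-2 + (I*sqrt(6))**(3/2))*(55/7254) = (-2 + 6**(3/4)*I**(3/2))*(55/7254) = -55/3627 + 55*6**(3/4)*I**(3/2)/7254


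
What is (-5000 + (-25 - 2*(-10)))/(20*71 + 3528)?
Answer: -5005/4948 ≈ -1.0115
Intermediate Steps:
(-5000 + (-25 - 2*(-10)))/(20*71 + 3528) = (-5000 + (-25 + 20))/(1420 + 3528) = (-5000 - 5)/4948 = -5005*1/4948 = -5005/4948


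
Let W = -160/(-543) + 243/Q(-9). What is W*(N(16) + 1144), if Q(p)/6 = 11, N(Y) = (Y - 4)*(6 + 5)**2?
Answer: 5605354/543 ≈ 10323.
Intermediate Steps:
N(Y) = -484 + 121*Y (N(Y) = (-4 + Y)*11**2 = (-4 + Y)*121 = -484 + 121*Y)
Q(p) = 66 (Q(p) = 6*11 = 66)
W = 47503/11946 (W = -160/(-543) + 243/66 = -160*(-1/543) + 243*(1/66) = 160/543 + 81/22 = 47503/11946 ≈ 3.9765)
W*(N(16) + 1144) = 47503*((-484 + 121*16) + 1144)/11946 = 47503*((-484 + 1936) + 1144)/11946 = 47503*(1452 + 1144)/11946 = (47503/11946)*2596 = 5605354/543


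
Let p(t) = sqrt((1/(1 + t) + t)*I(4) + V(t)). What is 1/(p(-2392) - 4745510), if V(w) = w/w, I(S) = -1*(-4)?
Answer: -11346514410/53844997620673801 - I*sqrt(54693410091)/53844997620673801 ≈ -2.1073e-7 - 4.3433e-12*I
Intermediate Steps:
I(S) = 4
V(w) = 1
p(t) = sqrt(1 + 4*t + 4/(1 + t)) (p(t) = sqrt((1/(1 + t) + t)*4 + 1) = sqrt((t + 1/(1 + t))*4 + 1) = sqrt((4*t + 4/(1 + t)) + 1) = sqrt(1 + 4*t + 4/(1 + t)))
1/(p(-2392) - 4745510) = 1/(sqrt((4 + (1 - 2392)*(1 + 4*(-2392)))/(1 - 2392)) - 4745510) = 1/(sqrt((4 - 2391*(1 - 9568))/(-2391)) - 4745510) = 1/(sqrt(-(4 - 2391*(-9567))/2391) - 4745510) = 1/(sqrt(-(4 + 22874697)/2391) - 4745510) = 1/(sqrt(-1/2391*22874701) - 4745510) = 1/(sqrt(-22874701/2391) - 4745510) = 1/(I*sqrt(54693410091)/2391 - 4745510) = 1/(-4745510 + I*sqrt(54693410091)/2391)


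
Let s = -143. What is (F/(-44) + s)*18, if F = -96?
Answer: -27882/11 ≈ -2534.7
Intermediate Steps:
(F/(-44) + s)*18 = (-96/(-44) - 143)*18 = (-96*(-1/44) - 143)*18 = (24/11 - 143)*18 = -1549/11*18 = -27882/11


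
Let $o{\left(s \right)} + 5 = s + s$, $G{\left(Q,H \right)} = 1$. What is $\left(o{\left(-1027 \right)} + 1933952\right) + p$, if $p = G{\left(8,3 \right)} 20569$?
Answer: $1952462$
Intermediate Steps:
$o{\left(s \right)} = -5 + 2 s$ ($o{\left(s \right)} = -5 + \left(s + s\right) = -5 + 2 s$)
$p = 20569$ ($p = 1 \cdot 20569 = 20569$)
$\left(o{\left(-1027 \right)} + 1933952\right) + p = \left(\left(-5 + 2 \left(-1027\right)\right) + 1933952\right) + 20569 = \left(\left(-5 - 2054\right) + 1933952\right) + 20569 = \left(-2059 + 1933952\right) + 20569 = 1931893 + 20569 = 1952462$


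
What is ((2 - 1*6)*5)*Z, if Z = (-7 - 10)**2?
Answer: -5780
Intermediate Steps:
Z = 289 (Z = (-17)**2 = 289)
((2 - 1*6)*5)*Z = ((2 - 1*6)*5)*289 = ((2 - 6)*5)*289 = -4*5*289 = -20*289 = -5780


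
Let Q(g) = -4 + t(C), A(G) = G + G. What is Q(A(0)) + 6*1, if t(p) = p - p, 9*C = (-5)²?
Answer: 2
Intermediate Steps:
C = 25/9 (C = (⅑)*(-5)² = (⅑)*25 = 25/9 ≈ 2.7778)
t(p) = 0
A(G) = 2*G
Q(g) = -4 (Q(g) = -4 + 0 = -4)
Q(A(0)) + 6*1 = -4 + 6*1 = -4 + 6 = 2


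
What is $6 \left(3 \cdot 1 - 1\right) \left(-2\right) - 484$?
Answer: $-508$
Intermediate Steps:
$6 \left(3 \cdot 1 - 1\right) \left(-2\right) - 484 = 6 \left(3 - 1\right) \left(-2\right) - 484 = 6 \cdot 2 \left(-2\right) - 484 = 12 \left(-2\right) - 484 = -24 - 484 = -508$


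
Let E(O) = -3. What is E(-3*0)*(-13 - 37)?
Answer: 150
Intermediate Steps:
E(-3*0)*(-13 - 37) = -3*(-13 - 37) = -3*(-50) = 150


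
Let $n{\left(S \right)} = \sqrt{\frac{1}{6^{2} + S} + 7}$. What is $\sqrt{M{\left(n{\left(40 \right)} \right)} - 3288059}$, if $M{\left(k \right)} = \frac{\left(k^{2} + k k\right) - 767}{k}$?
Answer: $\frac{\sqrt{-1995329011619 - 1714579 \sqrt{10127}}}{779} \approx 1813.4 i$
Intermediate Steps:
$n{\left(S \right)} = \sqrt{7 + \frac{1}{36 + S}}$ ($n{\left(S \right)} = \sqrt{\frac{1}{36 + S} + 7} = \sqrt{7 + \frac{1}{36 + S}}$)
$M{\left(k \right)} = \frac{-767 + 2 k^{2}}{k}$ ($M{\left(k \right)} = \frac{\left(k^{2} + k^{2}\right) - 767}{k} = \frac{2 k^{2} - 767}{k} = \frac{-767 + 2 k^{2}}{k}$)
$\sqrt{M{\left(n{\left(40 \right)} \right)} - 3288059} = \sqrt{\left(- \frac{767}{\sqrt{\frac{253 + 7 \cdot 40}{36 + 40}}} + 2 \sqrt{\frac{253 + 7 \cdot 40}{36 + 40}}\right) - 3288059} = \sqrt{\left(- \frac{767}{\sqrt{\frac{253 + 280}{76}}} + 2 \sqrt{\frac{253 + 280}{76}}\right) - 3288059} = \sqrt{\left(- \frac{767}{\sqrt{\frac{1}{76} \cdot 533}} + 2 \sqrt{\frac{1}{76} \cdot 533}\right) - 3288059} = \sqrt{\left(- \frac{767}{\sqrt{\frac{533}{76}}} + 2 \sqrt{\frac{533}{76}}\right) - 3288059} = \sqrt{\left(- \frac{767}{\frac{1}{38} \sqrt{10127}} + 2 \frac{\sqrt{10127}}{38}\right) - 3288059} = \sqrt{\left(- 767 \frac{2 \sqrt{10127}}{533} + \frac{\sqrt{10127}}{19}\right) - 3288059} = \sqrt{\left(- \frac{118 \sqrt{10127}}{41} + \frac{\sqrt{10127}}{19}\right) - 3288059} = \sqrt{- \frac{2201 \sqrt{10127}}{779} - 3288059} = \sqrt{-3288059 - \frac{2201 \sqrt{10127}}{779}}$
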